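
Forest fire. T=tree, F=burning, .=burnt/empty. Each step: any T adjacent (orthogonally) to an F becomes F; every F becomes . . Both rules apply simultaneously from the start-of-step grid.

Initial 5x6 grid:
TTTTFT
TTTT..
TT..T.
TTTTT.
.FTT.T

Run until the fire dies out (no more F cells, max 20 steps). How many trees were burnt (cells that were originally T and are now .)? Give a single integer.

Step 1: +4 fires, +2 burnt (F count now 4)
Step 2: +6 fires, +4 burnt (F count now 6)
Step 3: +5 fires, +6 burnt (F count now 5)
Step 4: +3 fires, +5 burnt (F count now 3)
Step 5: +1 fires, +3 burnt (F count now 1)
Step 6: +0 fires, +1 burnt (F count now 0)
Fire out after step 6
Initially T: 20, now '.': 29
Total burnt (originally-T cells now '.'): 19

Answer: 19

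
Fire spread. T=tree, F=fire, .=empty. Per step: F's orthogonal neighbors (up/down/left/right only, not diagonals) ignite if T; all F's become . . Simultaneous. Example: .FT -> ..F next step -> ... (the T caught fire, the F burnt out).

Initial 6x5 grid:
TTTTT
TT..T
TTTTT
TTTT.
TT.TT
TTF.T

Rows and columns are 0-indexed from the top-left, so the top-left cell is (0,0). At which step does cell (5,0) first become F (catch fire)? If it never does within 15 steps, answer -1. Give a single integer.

Step 1: cell (5,0)='T' (+1 fires, +1 burnt)
Step 2: cell (5,0)='F' (+2 fires, +1 burnt)
  -> target ignites at step 2
Step 3: cell (5,0)='.' (+2 fires, +2 burnt)
Step 4: cell (5,0)='.' (+3 fires, +2 burnt)
Step 5: cell (5,0)='.' (+4 fires, +3 burnt)
Step 6: cell (5,0)='.' (+4 fires, +4 burnt)
Step 7: cell (5,0)='.' (+4 fires, +4 burnt)
Step 8: cell (5,0)='.' (+3 fires, +4 burnt)
Step 9: cell (5,0)='.' (+1 fires, +3 burnt)
Step 10: cell (5,0)='.' (+0 fires, +1 burnt)
  fire out at step 10

2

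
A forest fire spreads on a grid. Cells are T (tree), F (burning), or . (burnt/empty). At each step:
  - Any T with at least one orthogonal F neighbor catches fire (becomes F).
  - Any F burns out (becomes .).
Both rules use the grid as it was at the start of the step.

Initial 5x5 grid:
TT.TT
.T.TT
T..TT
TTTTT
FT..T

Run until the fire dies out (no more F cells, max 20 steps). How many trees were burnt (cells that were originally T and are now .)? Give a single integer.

Answer: 14

Derivation:
Step 1: +2 fires, +1 burnt (F count now 2)
Step 2: +2 fires, +2 burnt (F count now 2)
Step 3: +1 fires, +2 burnt (F count now 1)
Step 4: +1 fires, +1 burnt (F count now 1)
Step 5: +2 fires, +1 burnt (F count now 2)
Step 6: +3 fires, +2 burnt (F count now 3)
Step 7: +2 fires, +3 burnt (F count now 2)
Step 8: +1 fires, +2 burnt (F count now 1)
Step 9: +0 fires, +1 burnt (F count now 0)
Fire out after step 9
Initially T: 17, now '.': 22
Total burnt (originally-T cells now '.'): 14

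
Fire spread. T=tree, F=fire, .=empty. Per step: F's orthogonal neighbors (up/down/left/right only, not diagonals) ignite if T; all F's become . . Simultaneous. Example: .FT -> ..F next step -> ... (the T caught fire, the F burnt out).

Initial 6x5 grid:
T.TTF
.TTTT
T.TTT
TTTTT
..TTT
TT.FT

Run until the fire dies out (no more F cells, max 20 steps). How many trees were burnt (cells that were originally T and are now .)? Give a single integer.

Step 1: +4 fires, +2 burnt (F count now 4)
Step 2: +6 fires, +4 burnt (F count now 6)
Step 3: +4 fires, +6 burnt (F count now 4)
Step 4: +3 fires, +4 burnt (F count now 3)
Step 5: +1 fires, +3 burnt (F count now 1)
Step 6: +1 fires, +1 burnt (F count now 1)
Step 7: +0 fires, +1 burnt (F count now 0)
Fire out after step 7
Initially T: 22, now '.': 27
Total burnt (originally-T cells now '.'): 19

Answer: 19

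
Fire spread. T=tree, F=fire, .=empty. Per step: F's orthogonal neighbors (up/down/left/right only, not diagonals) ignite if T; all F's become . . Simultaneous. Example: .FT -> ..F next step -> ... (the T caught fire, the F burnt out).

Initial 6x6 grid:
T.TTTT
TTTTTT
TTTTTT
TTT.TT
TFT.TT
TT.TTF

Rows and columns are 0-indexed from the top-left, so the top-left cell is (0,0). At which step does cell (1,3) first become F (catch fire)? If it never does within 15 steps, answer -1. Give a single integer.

Step 1: cell (1,3)='T' (+6 fires, +2 burnt)
Step 2: cell (1,3)='T' (+7 fires, +6 burnt)
Step 3: cell (1,3)='T' (+5 fires, +7 burnt)
Step 4: cell (1,3)='T' (+5 fires, +5 burnt)
Step 5: cell (1,3)='F' (+5 fires, +5 burnt)
  -> target ignites at step 5
Step 6: cell (1,3)='.' (+2 fires, +5 burnt)
Step 7: cell (1,3)='.' (+0 fires, +2 burnt)
  fire out at step 7

5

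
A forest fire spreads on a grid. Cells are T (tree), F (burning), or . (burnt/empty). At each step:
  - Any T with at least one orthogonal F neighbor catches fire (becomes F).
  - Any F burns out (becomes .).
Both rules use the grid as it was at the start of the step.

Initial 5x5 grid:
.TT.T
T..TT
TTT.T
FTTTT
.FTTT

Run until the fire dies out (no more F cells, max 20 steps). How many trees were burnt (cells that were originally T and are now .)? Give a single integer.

Step 1: +3 fires, +2 burnt (F count now 3)
Step 2: +4 fires, +3 burnt (F count now 4)
Step 3: +3 fires, +4 burnt (F count now 3)
Step 4: +1 fires, +3 burnt (F count now 1)
Step 5: +1 fires, +1 burnt (F count now 1)
Step 6: +1 fires, +1 burnt (F count now 1)
Step 7: +2 fires, +1 burnt (F count now 2)
Step 8: +0 fires, +2 burnt (F count now 0)
Fire out after step 8
Initially T: 17, now '.': 23
Total burnt (originally-T cells now '.'): 15

Answer: 15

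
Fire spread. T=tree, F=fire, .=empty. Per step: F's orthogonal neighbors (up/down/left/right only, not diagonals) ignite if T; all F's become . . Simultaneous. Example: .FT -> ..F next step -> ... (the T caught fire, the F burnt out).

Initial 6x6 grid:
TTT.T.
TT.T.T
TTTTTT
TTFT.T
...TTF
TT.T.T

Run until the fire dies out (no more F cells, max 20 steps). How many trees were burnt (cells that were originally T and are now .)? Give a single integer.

Answer: 21

Derivation:
Step 1: +6 fires, +2 burnt (F count now 6)
Step 2: +5 fires, +6 burnt (F count now 5)
Step 3: +6 fires, +5 burnt (F count now 6)
Step 4: +2 fires, +6 burnt (F count now 2)
Step 5: +2 fires, +2 burnt (F count now 2)
Step 6: +0 fires, +2 burnt (F count now 0)
Fire out after step 6
Initially T: 24, now '.': 33
Total burnt (originally-T cells now '.'): 21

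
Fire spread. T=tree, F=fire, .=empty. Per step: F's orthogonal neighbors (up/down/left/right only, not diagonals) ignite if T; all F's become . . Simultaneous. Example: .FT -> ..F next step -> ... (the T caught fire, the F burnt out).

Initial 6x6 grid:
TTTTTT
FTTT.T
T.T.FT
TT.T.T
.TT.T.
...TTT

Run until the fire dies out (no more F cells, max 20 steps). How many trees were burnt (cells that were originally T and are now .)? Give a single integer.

Step 1: +4 fires, +2 burnt (F count now 4)
Step 2: +5 fires, +4 burnt (F count now 5)
Step 3: +5 fires, +5 burnt (F count now 5)
Step 4: +3 fires, +5 burnt (F count now 3)
Step 5: +1 fires, +3 burnt (F count now 1)
Step 6: +0 fires, +1 burnt (F count now 0)
Fire out after step 6
Initially T: 23, now '.': 31
Total burnt (originally-T cells now '.'): 18

Answer: 18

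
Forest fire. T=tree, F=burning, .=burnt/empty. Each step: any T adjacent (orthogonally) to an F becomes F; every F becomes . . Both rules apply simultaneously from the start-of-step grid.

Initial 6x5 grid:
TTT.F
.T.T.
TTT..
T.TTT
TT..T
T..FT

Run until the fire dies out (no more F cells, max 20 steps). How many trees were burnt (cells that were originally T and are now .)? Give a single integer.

Answer: 16

Derivation:
Step 1: +1 fires, +2 burnt (F count now 1)
Step 2: +1 fires, +1 burnt (F count now 1)
Step 3: +1 fires, +1 burnt (F count now 1)
Step 4: +1 fires, +1 burnt (F count now 1)
Step 5: +1 fires, +1 burnt (F count now 1)
Step 6: +1 fires, +1 burnt (F count now 1)
Step 7: +1 fires, +1 burnt (F count now 1)
Step 8: +2 fires, +1 burnt (F count now 2)
Step 9: +2 fires, +2 burnt (F count now 2)
Step 10: +3 fires, +2 burnt (F count now 3)
Step 11: +2 fires, +3 burnt (F count now 2)
Step 12: +0 fires, +2 burnt (F count now 0)
Fire out after step 12
Initially T: 17, now '.': 29
Total burnt (originally-T cells now '.'): 16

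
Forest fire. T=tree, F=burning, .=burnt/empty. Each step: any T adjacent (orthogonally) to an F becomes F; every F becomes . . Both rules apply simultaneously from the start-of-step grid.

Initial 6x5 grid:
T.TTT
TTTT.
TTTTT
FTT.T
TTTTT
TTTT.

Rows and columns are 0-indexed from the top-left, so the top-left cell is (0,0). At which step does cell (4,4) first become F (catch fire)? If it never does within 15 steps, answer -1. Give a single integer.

Step 1: cell (4,4)='T' (+3 fires, +1 burnt)
Step 2: cell (4,4)='T' (+5 fires, +3 burnt)
Step 3: cell (4,4)='T' (+5 fires, +5 burnt)
Step 4: cell (4,4)='T' (+4 fires, +5 burnt)
Step 5: cell (4,4)='F' (+5 fires, +4 burnt)
  -> target ignites at step 5
Step 6: cell (4,4)='.' (+2 fires, +5 burnt)
Step 7: cell (4,4)='.' (+1 fires, +2 burnt)
Step 8: cell (4,4)='.' (+0 fires, +1 burnt)
  fire out at step 8

5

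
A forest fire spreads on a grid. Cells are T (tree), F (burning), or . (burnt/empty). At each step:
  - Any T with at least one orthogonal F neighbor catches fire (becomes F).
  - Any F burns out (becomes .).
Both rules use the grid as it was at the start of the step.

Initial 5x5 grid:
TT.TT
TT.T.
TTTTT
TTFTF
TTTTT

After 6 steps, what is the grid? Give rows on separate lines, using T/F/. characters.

Step 1: 6 trees catch fire, 2 burn out
  TT.TT
  TT.T.
  TTFTF
  TF.F.
  TTFTF
Step 2: 5 trees catch fire, 6 burn out
  TT.TT
  TT.T.
  TF.F.
  F....
  TF.F.
Step 3: 4 trees catch fire, 5 burn out
  TT.TT
  TF.F.
  F....
  .....
  F....
Step 4: 3 trees catch fire, 4 burn out
  TF.FT
  F....
  .....
  .....
  .....
Step 5: 2 trees catch fire, 3 burn out
  F...F
  .....
  .....
  .....
  .....
Step 6: 0 trees catch fire, 2 burn out
  .....
  .....
  .....
  .....
  .....

.....
.....
.....
.....
.....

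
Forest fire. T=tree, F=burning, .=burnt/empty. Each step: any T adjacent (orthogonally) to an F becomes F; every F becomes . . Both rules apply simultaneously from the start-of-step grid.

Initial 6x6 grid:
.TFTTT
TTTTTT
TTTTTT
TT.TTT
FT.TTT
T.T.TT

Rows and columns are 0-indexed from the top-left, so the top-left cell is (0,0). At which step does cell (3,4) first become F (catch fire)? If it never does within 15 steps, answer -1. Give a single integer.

Step 1: cell (3,4)='T' (+6 fires, +2 burnt)
Step 2: cell (3,4)='T' (+6 fires, +6 burnt)
Step 3: cell (3,4)='T' (+5 fires, +6 burnt)
Step 4: cell (3,4)='T' (+3 fires, +5 burnt)
Step 5: cell (3,4)='F' (+3 fires, +3 burnt)
  -> target ignites at step 5
Step 6: cell (3,4)='.' (+2 fires, +3 burnt)
Step 7: cell (3,4)='.' (+2 fires, +2 burnt)
Step 8: cell (3,4)='.' (+1 fires, +2 burnt)
Step 9: cell (3,4)='.' (+0 fires, +1 burnt)
  fire out at step 9

5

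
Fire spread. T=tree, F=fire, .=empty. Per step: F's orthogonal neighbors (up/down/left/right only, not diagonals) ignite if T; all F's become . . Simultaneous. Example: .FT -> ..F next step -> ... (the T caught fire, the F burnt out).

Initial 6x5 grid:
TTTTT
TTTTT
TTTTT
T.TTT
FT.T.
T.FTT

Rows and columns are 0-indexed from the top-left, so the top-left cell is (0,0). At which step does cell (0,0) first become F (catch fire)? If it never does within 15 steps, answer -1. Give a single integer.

Step 1: cell (0,0)='T' (+4 fires, +2 burnt)
Step 2: cell (0,0)='T' (+3 fires, +4 burnt)
Step 3: cell (0,0)='T' (+3 fires, +3 burnt)
Step 4: cell (0,0)='F' (+6 fires, +3 burnt)
  -> target ignites at step 4
Step 5: cell (0,0)='.' (+4 fires, +6 burnt)
Step 6: cell (0,0)='.' (+3 fires, +4 burnt)
Step 7: cell (0,0)='.' (+1 fires, +3 burnt)
Step 8: cell (0,0)='.' (+0 fires, +1 burnt)
  fire out at step 8

4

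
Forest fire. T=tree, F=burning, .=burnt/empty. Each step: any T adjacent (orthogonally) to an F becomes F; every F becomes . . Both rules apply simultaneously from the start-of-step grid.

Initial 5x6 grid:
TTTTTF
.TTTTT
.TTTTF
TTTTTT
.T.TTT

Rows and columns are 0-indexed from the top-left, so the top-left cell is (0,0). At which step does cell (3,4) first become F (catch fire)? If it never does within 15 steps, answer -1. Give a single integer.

Step 1: cell (3,4)='T' (+4 fires, +2 burnt)
Step 2: cell (3,4)='F' (+5 fires, +4 burnt)
  -> target ignites at step 2
Step 3: cell (3,4)='.' (+5 fires, +5 burnt)
Step 4: cell (3,4)='.' (+5 fires, +5 burnt)
Step 5: cell (3,4)='.' (+3 fires, +5 burnt)
Step 6: cell (3,4)='.' (+2 fires, +3 burnt)
Step 7: cell (3,4)='.' (+0 fires, +2 burnt)
  fire out at step 7

2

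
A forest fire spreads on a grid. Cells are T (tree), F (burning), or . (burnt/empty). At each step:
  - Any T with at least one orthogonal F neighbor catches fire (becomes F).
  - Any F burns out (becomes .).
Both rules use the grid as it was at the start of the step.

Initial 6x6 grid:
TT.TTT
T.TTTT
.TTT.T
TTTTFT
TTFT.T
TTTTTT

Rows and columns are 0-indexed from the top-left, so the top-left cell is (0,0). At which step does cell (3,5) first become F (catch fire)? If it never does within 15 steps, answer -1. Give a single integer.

Step 1: cell (3,5)='F' (+6 fires, +2 burnt)
  -> target ignites at step 1
Step 2: cell (3,5)='.' (+8 fires, +6 burnt)
Step 3: cell (3,5)='.' (+8 fires, +8 burnt)
Step 4: cell (3,5)='.' (+3 fires, +8 burnt)
Step 5: cell (3,5)='.' (+1 fires, +3 burnt)
Step 6: cell (3,5)='.' (+0 fires, +1 burnt)
  fire out at step 6

1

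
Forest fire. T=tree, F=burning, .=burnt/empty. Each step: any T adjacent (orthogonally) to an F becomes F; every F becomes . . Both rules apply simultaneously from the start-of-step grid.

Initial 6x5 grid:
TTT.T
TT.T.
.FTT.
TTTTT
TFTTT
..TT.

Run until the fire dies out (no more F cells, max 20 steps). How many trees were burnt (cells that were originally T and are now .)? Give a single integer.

Answer: 19

Derivation:
Step 1: +5 fires, +2 burnt (F count now 5)
Step 2: +7 fires, +5 burnt (F count now 7)
Step 3: +6 fires, +7 burnt (F count now 6)
Step 4: +1 fires, +6 burnt (F count now 1)
Step 5: +0 fires, +1 burnt (F count now 0)
Fire out after step 5
Initially T: 20, now '.': 29
Total burnt (originally-T cells now '.'): 19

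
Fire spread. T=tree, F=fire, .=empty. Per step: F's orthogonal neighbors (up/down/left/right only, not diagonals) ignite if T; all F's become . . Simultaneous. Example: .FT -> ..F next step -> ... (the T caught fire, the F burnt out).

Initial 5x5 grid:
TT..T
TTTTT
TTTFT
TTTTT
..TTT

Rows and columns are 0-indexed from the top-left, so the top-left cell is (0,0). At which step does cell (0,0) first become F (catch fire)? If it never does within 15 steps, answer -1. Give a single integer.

Step 1: cell (0,0)='T' (+4 fires, +1 burnt)
Step 2: cell (0,0)='T' (+6 fires, +4 burnt)
Step 3: cell (0,0)='T' (+6 fires, +6 burnt)
Step 4: cell (0,0)='T' (+3 fires, +6 burnt)
Step 5: cell (0,0)='F' (+1 fires, +3 burnt)
  -> target ignites at step 5
Step 6: cell (0,0)='.' (+0 fires, +1 burnt)
  fire out at step 6

5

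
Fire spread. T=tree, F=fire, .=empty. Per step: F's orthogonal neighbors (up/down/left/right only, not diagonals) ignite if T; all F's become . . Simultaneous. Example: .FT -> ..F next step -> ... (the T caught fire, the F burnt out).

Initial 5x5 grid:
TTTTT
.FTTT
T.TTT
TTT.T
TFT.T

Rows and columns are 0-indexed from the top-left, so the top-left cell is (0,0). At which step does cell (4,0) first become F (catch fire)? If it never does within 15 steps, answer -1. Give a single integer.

Step 1: cell (4,0)='F' (+5 fires, +2 burnt)
  -> target ignites at step 1
Step 2: cell (4,0)='.' (+6 fires, +5 burnt)
Step 3: cell (4,0)='.' (+4 fires, +6 burnt)
Step 4: cell (4,0)='.' (+2 fires, +4 burnt)
Step 5: cell (4,0)='.' (+1 fires, +2 burnt)
Step 6: cell (4,0)='.' (+1 fires, +1 burnt)
Step 7: cell (4,0)='.' (+0 fires, +1 burnt)
  fire out at step 7

1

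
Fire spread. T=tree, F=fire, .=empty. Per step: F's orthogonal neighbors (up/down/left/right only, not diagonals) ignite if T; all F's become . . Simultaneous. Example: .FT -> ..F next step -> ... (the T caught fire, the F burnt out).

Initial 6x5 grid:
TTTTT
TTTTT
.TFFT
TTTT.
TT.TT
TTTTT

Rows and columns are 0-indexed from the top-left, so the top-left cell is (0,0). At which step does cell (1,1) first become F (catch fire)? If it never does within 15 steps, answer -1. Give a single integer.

Step 1: cell (1,1)='T' (+6 fires, +2 burnt)
Step 2: cell (1,1)='F' (+6 fires, +6 burnt)
  -> target ignites at step 2
Step 3: cell (1,1)='.' (+7 fires, +6 burnt)
Step 4: cell (1,1)='.' (+5 fires, +7 burnt)
Step 5: cell (1,1)='.' (+1 fires, +5 burnt)
Step 6: cell (1,1)='.' (+0 fires, +1 burnt)
  fire out at step 6

2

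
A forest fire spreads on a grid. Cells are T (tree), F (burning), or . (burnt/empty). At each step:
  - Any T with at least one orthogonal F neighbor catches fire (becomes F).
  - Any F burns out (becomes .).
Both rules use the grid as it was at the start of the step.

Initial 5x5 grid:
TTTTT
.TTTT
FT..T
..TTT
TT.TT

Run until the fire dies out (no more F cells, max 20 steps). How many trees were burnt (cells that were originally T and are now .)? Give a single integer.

Step 1: +1 fires, +1 burnt (F count now 1)
Step 2: +1 fires, +1 burnt (F count now 1)
Step 3: +2 fires, +1 burnt (F count now 2)
Step 4: +3 fires, +2 burnt (F count now 3)
Step 5: +2 fires, +3 burnt (F count now 2)
Step 6: +2 fires, +2 burnt (F count now 2)
Step 7: +1 fires, +2 burnt (F count now 1)
Step 8: +2 fires, +1 burnt (F count now 2)
Step 9: +2 fires, +2 burnt (F count now 2)
Step 10: +0 fires, +2 burnt (F count now 0)
Fire out after step 10
Initially T: 18, now '.': 23
Total burnt (originally-T cells now '.'): 16

Answer: 16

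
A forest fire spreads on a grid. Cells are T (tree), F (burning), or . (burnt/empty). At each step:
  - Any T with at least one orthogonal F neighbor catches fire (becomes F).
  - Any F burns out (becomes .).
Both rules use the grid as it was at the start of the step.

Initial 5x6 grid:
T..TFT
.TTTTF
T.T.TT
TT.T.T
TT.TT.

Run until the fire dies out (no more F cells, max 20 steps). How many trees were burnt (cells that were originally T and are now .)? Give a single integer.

Step 1: +4 fires, +2 burnt (F count now 4)
Step 2: +3 fires, +4 burnt (F count now 3)
Step 3: +1 fires, +3 burnt (F count now 1)
Step 4: +2 fires, +1 burnt (F count now 2)
Step 5: +0 fires, +2 burnt (F count now 0)
Fire out after step 5
Initially T: 19, now '.': 21
Total burnt (originally-T cells now '.'): 10

Answer: 10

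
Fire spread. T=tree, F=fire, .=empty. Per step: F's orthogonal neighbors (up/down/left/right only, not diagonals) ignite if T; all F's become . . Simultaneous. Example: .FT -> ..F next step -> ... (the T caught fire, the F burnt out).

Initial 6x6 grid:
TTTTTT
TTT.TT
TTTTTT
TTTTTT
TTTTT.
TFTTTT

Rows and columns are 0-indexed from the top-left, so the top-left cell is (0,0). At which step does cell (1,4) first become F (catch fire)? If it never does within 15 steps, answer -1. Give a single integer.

Step 1: cell (1,4)='T' (+3 fires, +1 burnt)
Step 2: cell (1,4)='T' (+4 fires, +3 burnt)
Step 3: cell (1,4)='T' (+5 fires, +4 burnt)
Step 4: cell (1,4)='T' (+6 fires, +5 burnt)
Step 5: cell (1,4)='T' (+5 fires, +6 burnt)
Step 6: cell (1,4)='T' (+4 fires, +5 burnt)
Step 7: cell (1,4)='F' (+3 fires, +4 burnt)
  -> target ignites at step 7
Step 8: cell (1,4)='.' (+2 fires, +3 burnt)
Step 9: cell (1,4)='.' (+1 fires, +2 burnt)
Step 10: cell (1,4)='.' (+0 fires, +1 burnt)
  fire out at step 10

7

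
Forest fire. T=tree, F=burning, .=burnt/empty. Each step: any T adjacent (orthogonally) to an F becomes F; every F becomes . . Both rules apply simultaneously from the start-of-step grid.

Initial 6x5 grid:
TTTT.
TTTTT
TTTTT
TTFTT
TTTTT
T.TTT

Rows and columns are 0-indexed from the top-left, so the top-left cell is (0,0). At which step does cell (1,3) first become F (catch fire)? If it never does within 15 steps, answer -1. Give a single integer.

Step 1: cell (1,3)='T' (+4 fires, +1 burnt)
Step 2: cell (1,3)='T' (+8 fires, +4 burnt)
Step 3: cell (1,3)='F' (+8 fires, +8 burnt)
  -> target ignites at step 3
Step 4: cell (1,3)='.' (+6 fires, +8 burnt)
Step 5: cell (1,3)='.' (+1 fires, +6 burnt)
Step 6: cell (1,3)='.' (+0 fires, +1 burnt)
  fire out at step 6

3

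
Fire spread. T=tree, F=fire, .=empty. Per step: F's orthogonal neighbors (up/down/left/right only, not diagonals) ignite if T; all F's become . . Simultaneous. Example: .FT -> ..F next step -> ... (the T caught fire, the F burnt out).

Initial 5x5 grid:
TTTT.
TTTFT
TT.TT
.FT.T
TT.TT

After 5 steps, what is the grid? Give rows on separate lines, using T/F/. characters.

Step 1: 7 trees catch fire, 2 burn out
  TTTF.
  TTF.F
  TF.FT
  ..F.T
  TF.TT
Step 2: 5 trees catch fire, 7 burn out
  TTF..
  TF...
  F...F
  ....T
  F..TT
Step 3: 3 trees catch fire, 5 burn out
  TF...
  F....
  .....
  ....F
  ...TT
Step 4: 2 trees catch fire, 3 burn out
  F....
  .....
  .....
  .....
  ...TF
Step 5: 1 trees catch fire, 2 burn out
  .....
  .....
  .....
  .....
  ...F.

.....
.....
.....
.....
...F.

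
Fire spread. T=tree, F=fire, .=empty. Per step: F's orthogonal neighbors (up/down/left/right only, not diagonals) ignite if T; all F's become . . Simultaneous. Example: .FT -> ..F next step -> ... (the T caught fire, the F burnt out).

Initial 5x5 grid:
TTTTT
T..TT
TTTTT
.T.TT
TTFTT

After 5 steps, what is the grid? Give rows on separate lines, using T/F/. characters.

Step 1: 2 trees catch fire, 1 burn out
  TTTTT
  T..TT
  TTTTT
  .T.TT
  TF.FT
Step 2: 4 trees catch fire, 2 burn out
  TTTTT
  T..TT
  TTTTT
  .F.FT
  F...F
Step 3: 3 trees catch fire, 4 burn out
  TTTTT
  T..TT
  TFTFT
  ....F
  .....
Step 4: 4 trees catch fire, 3 burn out
  TTTTT
  T..FT
  F.F.F
  .....
  .....
Step 5: 3 trees catch fire, 4 burn out
  TTTFT
  F...F
  .....
  .....
  .....

TTTFT
F...F
.....
.....
.....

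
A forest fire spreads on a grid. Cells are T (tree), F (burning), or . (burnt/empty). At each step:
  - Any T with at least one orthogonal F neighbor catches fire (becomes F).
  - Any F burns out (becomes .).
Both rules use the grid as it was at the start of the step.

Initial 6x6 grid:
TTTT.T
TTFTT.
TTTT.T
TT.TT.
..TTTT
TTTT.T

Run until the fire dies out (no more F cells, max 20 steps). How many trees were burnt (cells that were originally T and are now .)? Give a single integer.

Step 1: +4 fires, +1 burnt (F count now 4)
Step 2: +6 fires, +4 burnt (F count now 6)
Step 3: +4 fires, +6 burnt (F count now 4)
Step 4: +3 fires, +4 burnt (F count now 3)
Step 5: +3 fires, +3 burnt (F count now 3)
Step 6: +2 fires, +3 burnt (F count now 2)
Step 7: +2 fires, +2 burnt (F count now 2)
Step 8: +1 fires, +2 burnt (F count now 1)
Step 9: +0 fires, +1 burnt (F count now 0)
Fire out after step 9
Initially T: 27, now '.': 34
Total burnt (originally-T cells now '.'): 25

Answer: 25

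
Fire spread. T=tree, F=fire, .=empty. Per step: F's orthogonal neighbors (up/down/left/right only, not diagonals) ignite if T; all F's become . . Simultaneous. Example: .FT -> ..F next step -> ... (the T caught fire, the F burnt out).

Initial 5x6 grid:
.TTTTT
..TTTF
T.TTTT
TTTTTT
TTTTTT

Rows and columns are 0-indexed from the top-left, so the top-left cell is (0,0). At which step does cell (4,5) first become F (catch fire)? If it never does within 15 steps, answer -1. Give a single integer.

Step 1: cell (4,5)='T' (+3 fires, +1 burnt)
Step 2: cell (4,5)='T' (+4 fires, +3 burnt)
Step 3: cell (4,5)='F' (+5 fires, +4 burnt)
  -> target ignites at step 3
Step 4: cell (4,5)='.' (+4 fires, +5 burnt)
Step 5: cell (4,5)='.' (+3 fires, +4 burnt)
Step 6: cell (4,5)='.' (+2 fires, +3 burnt)
Step 7: cell (4,5)='.' (+2 fires, +2 burnt)
Step 8: cell (4,5)='.' (+2 fires, +2 burnt)
Step 9: cell (4,5)='.' (+0 fires, +2 burnt)
  fire out at step 9

3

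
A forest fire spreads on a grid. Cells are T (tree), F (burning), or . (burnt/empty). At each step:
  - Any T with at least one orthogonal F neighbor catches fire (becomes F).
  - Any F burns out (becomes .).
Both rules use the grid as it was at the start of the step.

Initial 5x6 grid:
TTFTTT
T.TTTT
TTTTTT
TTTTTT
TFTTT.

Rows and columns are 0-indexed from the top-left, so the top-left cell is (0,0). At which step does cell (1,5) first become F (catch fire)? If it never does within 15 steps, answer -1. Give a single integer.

Step 1: cell (1,5)='T' (+6 fires, +2 burnt)
Step 2: cell (1,5)='T' (+8 fires, +6 burnt)
Step 3: cell (1,5)='T' (+7 fires, +8 burnt)
Step 4: cell (1,5)='F' (+3 fires, +7 burnt)
  -> target ignites at step 4
Step 5: cell (1,5)='.' (+2 fires, +3 burnt)
Step 6: cell (1,5)='.' (+0 fires, +2 burnt)
  fire out at step 6

4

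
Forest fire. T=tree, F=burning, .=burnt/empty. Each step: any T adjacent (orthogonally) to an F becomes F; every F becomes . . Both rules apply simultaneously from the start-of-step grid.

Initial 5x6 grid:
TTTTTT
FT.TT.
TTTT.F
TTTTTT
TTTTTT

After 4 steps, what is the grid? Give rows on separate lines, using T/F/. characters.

Step 1: 4 trees catch fire, 2 burn out
  FTTTTT
  .F.TT.
  FTTT..
  TTTTTF
  TTTTTT
Step 2: 5 trees catch fire, 4 burn out
  .FTTTT
  ...TT.
  .FTT..
  FTTTF.
  TTTTTF
Step 3: 6 trees catch fire, 5 burn out
  ..FTTT
  ...TT.
  ..FT..
  .FTF..
  FTTTF.
Step 4: 5 trees catch fire, 6 burn out
  ...FTT
  ...TT.
  ...F..
  ..F...
  .FTF..

...FTT
...TT.
...F..
..F...
.FTF..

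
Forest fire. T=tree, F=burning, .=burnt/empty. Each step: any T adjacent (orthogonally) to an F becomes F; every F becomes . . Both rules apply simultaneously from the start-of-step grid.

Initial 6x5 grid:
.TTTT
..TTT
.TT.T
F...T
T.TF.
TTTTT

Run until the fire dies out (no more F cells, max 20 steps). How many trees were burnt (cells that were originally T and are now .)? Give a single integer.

Step 1: +3 fires, +2 burnt (F count now 3)
Step 2: +3 fires, +3 burnt (F count now 3)
Step 3: +1 fires, +3 burnt (F count now 1)
Step 4: +0 fires, +1 burnt (F count now 0)
Fire out after step 4
Initially T: 18, now '.': 19
Total burnt (originally-T cells now '.'): 7

Answer: 7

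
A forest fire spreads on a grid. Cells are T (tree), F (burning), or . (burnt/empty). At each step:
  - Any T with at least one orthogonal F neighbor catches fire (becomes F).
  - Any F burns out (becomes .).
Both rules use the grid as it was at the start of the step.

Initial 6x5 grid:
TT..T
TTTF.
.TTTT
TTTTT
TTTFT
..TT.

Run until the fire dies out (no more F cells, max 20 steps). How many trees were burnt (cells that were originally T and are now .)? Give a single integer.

Step 1: +6 fires, +2 burnt (F count now 6)
Step 2: +7 fires, +6 burnt (F count now 7)
Step 3: +5 fires, +7 burnt (F count now 5)
Step 4: +2 fires, +5 burnt (F count now 2)
Step 5: +0 fires, +2 burnt (F count now 0)
Fire out after step 5
Initially T: 21, now '.': 29
Total burnt (originally-T cells now '.'): 20

Answer: 20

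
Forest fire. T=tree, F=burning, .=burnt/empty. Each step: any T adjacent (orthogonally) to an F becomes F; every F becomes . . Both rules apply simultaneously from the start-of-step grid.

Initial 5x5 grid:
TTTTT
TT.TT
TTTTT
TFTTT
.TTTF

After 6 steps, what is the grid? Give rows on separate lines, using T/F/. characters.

Step 1: 6 trees catch fire, 2 burn out
  TTTTT
  TT.TT
  TFTTT
  F.FTF
  .FTF.
Step 2: 6 trees catch fire, 6 burn out
  TTTTT
  TF.TT
  F.FTF
  ...F.
  ..F..
Step 3: 4 trees catch fire, 6 burn out
  TFTTT
  F..TF
  ...F.
  .....
  .....
Step 4: 4 trees catch fire, 4 burn out
  F.FTF
  ...F.
  .....
  .....
  .....
Step 5: 1 trees catch fire, 4 burn out
  ...F.
  .....
  .....
  .....
  .....
Step 6: 0 trees catch fire, 1 burn out
  .....
  .....
  .....
  .....
  .....

.....
.....
.....
.....
.....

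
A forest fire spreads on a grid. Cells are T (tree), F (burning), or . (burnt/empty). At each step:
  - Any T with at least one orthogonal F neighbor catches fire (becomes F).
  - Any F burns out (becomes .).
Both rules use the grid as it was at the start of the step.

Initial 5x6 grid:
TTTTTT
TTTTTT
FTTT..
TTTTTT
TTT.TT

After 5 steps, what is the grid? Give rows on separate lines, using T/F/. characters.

Step 1: 3 trees catch fire, 1 burn out
  TTTTTT
  FTTTTT
  .FTT..
  FTTTTT
  TTT.TT
Step 2: 5 trees catch fire, 3 burn out
  FTTTTT
  .FTTTT
  ..FT..
  .FTTTT
  FTT.TT
Step 3: 5 trees catch fire, 5 burn out
  .FTTTT
  ..FTTT
  ...F..
  ..FTTT
  .FT.TT
Step 4: 4 trees catch fire, 5 burn out
  ..FTTT
  ...FTT
  ......
  ...FTT
  ..F.TT
Step 5: 3 trees catch fire, 4 burn out
  ...FTT
  ....FT
  ......
  ....FT
  ....TT

...FTT
....FT
......
....FT
....TT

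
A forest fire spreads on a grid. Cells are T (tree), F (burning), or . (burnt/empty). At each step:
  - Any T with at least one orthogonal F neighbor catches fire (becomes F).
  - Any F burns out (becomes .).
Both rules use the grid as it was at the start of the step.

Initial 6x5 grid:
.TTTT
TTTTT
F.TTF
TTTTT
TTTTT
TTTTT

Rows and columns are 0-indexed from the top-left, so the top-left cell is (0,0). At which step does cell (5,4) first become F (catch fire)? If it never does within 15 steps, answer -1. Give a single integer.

Step 1: cell (5,4)='T' (+5 fires, +2 burnt)
Step 2: cell (5,4)='T' (+8 fires, +5 burnt)
Step 3: cell (5,4)='F' (+8 fires, +8 burnt)
  -> target ignites at step 3
Step 4: cell (5,4)='.' (+4 fires, +8 burnt)
Step 5: cell (5,4)='.' (+1 fires, +4 burnt)
Step 6: cell (5,4)='.' (+0 fires, +1 burnt)
  fire out at step 6

3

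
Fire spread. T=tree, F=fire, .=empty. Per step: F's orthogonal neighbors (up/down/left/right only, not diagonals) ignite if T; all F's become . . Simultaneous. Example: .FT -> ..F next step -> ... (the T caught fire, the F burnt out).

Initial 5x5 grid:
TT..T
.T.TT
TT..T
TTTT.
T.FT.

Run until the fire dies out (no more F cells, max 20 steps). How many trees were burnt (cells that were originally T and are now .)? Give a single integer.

Answer: 11

Derivation:
Step 1: +2 fires, +1 burnt (F count now 2)
Step 2: +2 fires, +2 burnt (F count now 2)
Step 3: +2 fires, +2 burnt (F count now 2)
Step 4: +3 fires, +2 burnt (F count now 3)
Step 5: +1 fires, +3 burnt (F count now 1)
Step 6: +1 fires, +1 burnt (F count now 1)
Step 7: +0 fires, +1 burnt (F count now 0)
Fire out after step 7
Initially T: 15, now '.': 21
Total burnt (originally-T cells now '.'): 11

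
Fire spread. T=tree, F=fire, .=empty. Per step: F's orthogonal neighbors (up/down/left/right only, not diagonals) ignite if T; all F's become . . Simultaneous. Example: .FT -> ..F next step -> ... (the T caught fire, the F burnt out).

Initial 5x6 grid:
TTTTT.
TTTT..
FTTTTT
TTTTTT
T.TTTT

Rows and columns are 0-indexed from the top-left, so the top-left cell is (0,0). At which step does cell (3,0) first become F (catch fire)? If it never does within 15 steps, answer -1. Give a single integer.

Step 1: cell (3,0)='F' (+3 fires, +1 burnt)
  -> target ignites at step 1
Step 2: cell (3,0)='.' (+5 fires, +3 burnt)
Step 3: cell (3,0)='.' (+4 fires, +5 burnt)
Step 4: cell (3,0)='.' (+5 fires, +4 burnt)
Step 5: cell (3,0)='.' (+4 fires, +5 burnt)
Step 6: cell (3,0)='.' (+3 fires, +4 burnt)
Step 7: cell (3,0)='.' (+1 fires, +3 burnt)
Step 8: cell (3,0)='.' (+0 fires, +1 burnt)
  fire out at step 8

1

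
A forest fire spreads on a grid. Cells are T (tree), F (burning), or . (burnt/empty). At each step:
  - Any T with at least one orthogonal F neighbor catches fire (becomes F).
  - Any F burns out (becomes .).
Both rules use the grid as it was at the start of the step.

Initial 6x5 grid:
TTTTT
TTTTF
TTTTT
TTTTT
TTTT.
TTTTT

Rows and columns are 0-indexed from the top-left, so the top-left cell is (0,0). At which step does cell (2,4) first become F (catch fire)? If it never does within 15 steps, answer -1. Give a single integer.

Step 1: cell (2,4)='F' (+3 fires, +1 burnt)
  -> target ignites at step 1
Step 2: cell (2,4)='.' (+4 fires, +3 burnt)
Step 3: cell (2,4)='.' (+4 fires, +4 burnt)
Step 4: cell (2,4)='.' (+5 fires, +4 burnt)
Step 5: cell (2,4)='.' (+5 fires, +5 burnt)
Step 6: cell (2,4)='.' (+4 fires, +5 burnt)
Step 7: cell (2,4)='.' (+2 fires, +4 burnt)
Step 8: cell (2,4)='.' (+1 fires, +2 burnt)
Step 9: cell (2,4)='.' (+0 fires, +1 burnt)
  fire out at step 9

1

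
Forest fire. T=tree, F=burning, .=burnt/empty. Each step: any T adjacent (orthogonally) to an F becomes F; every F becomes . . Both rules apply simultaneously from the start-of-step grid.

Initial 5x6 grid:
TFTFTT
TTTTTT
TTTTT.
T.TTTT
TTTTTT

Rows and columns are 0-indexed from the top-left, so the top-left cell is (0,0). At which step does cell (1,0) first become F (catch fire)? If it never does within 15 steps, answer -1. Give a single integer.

Step 1: cell (1,0)='T' (+5 fires, +2 burnt)
Step 2: cell (1,0)='F' (+6 fires, +5 burnt)
  -> target ignites at step 2
Step 3: cell (1,0)='.' (+5 fires, +6 burnt)
Step 4: cell (1,0)='.' (+4 fires, +5 burnt)
Step 5: cell (1,0)='.' (+4 fires, +4 burnt)
Step 6: cell (1,0)='.' (+2 fires, +4 burnt)
Step 7: cell (1,0)='.' (+0 fires, +2 burnt)
  fire out at step 7

2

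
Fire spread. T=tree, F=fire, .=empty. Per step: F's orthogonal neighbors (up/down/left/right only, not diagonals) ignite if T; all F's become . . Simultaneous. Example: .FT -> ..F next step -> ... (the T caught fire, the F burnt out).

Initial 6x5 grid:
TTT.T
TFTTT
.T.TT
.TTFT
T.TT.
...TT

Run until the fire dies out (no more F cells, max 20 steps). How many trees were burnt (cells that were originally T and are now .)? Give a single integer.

Step 1: +8 fires, +2 burnt (F count now 8)
Step 2: +7 fires, +8 burnt (F count now 7)
Step 3: +2 fires, +7 burnt (F count now 2)
Step 4: +1 fires, +2 burnt (F count now 1)
Step 5: +0 fires, +1 burnt (F count now 0)
Fire out after step 5
Initially T: 19, now '.': 29
Total burnt (originally-T cells now '.'): 18

Answer: 18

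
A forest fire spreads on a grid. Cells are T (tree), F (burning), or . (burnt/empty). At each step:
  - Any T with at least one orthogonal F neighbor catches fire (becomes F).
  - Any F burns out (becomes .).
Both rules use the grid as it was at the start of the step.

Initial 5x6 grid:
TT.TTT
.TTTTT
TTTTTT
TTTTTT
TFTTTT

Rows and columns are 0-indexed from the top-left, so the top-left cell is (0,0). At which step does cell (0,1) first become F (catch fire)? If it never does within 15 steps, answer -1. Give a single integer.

Step 1: cell (0,1)='T' (+3 fires, +1 burnt)
Step 2: cell (0,1)='T' (+4 fires, +3 burnt)
Step 3: cell (0,1)='T' (+5 fires, +4 burnt)
Step 4: cell (0,1)='F' (+5 fires, +5 burnt)
  -> target ignites at step 4
Step 5: cell (0,1)='.' (+4 fires, +5 burnt)
Step 6: cell (0,1)='.' (+3 fires, +4 burnt)
Step 7: cell (0,1)='.' (+2 fires, +3 burnt)
Step 8: cell (0,1)='.' (+1 fires, +2 burnt)
Step 9: cell (0,1)='.' (+0 fires, +1 burnt)
  fire out at step 9

4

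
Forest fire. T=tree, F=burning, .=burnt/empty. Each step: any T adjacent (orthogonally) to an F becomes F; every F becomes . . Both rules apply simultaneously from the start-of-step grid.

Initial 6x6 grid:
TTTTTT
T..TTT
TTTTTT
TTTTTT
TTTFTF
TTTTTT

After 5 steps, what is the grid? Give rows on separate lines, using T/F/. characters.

Step 1: 6 trees catch fire, 2 burn out
  TTTTTT
  T..TTT
  TTTTTT
  TTTFTF
  TTF.F.
  TTTFTF
Step 2: 7 trees catch fire, 6 burn out
  TTTTTT
  T..TTT
  TTTFTF
  TTF.F.
  TF....
  TTF.F.
Step 3: 7 trees catch fire, 7 burn out
  TTTTTT
  T..FTF
  TTF.F.
  TF....
  F.....
  TF....
Step 4: 6 trees catch fire, 7 burn out
  TTTFTF
  T...F.
  TF....
  F.....
  ......
  F.....
Step 5: 3 trees catch fire, 6 burn out
  TTF.F.
  T.....
  F.....
  ......
  ......
  ......

TTF.F.
T.....
F.....
......
......
......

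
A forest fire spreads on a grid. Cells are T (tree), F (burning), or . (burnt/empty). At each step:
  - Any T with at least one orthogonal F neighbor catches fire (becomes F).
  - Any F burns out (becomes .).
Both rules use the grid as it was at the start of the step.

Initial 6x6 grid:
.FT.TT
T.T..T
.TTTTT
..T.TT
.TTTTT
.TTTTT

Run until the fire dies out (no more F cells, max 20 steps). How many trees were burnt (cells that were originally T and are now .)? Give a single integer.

Answer: 23

Derivation:
Step 1: +1 fires, +1 burnt (F count now 1)
Step 2: +1 fires, +1 burnt (F count now 1)
Step 3: +1 fires, +1 burnt (F count now 1)
Step 4: +3 fires, +1 burnt (F count now 3)
Step 5: +2 fires, +3 burnt (F count now 2)
Step 6: +5 fires, +2 burnt (F count now 5)
Step 7: +5 fires, +5 burnt (F count now 5)
Step 8: +3 fires, +5 burnt (F count now 3)
Step 9: +2 fires, +3 burnt (F count now 2)
Step 10: +0 fires, +2 burnt (F count now 0)
Fire out after step 10
Initially T: 24, now '.': 35
Total burnt (originally-T cells now '.'): 23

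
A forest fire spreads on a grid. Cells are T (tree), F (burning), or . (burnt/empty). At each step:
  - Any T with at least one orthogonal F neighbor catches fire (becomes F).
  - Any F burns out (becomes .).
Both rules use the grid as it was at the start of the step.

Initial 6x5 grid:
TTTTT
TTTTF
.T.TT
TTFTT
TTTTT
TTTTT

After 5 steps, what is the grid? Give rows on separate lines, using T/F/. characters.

Step 1: 6 trees catch fire, 2 burn out
  TTTTF
  TTTF.
  .T.TF
  TF.FT
  TTFTT
  TTTTT
Step 2: 9 trees catch fire, 6 burn out
  TTTF.
  TTF..
  .F.F.
  F...F
  TF.FT
  TTFTT
Step 3: 6 trees catch fire, 9 burn out
  TTF..
  TF...
  .....
  .....
  F...F
  TF.FT
Step 4: 4 trees catch fire, 6 burn out
  TF...
  F....
  .....
  .....
  .....
  F...F
Step 5: 1 trees catch fire, 4 burn out
  F....
  .....
  .....
  .....
  .....
  .....

F....
.....
.....
.....
.....
.....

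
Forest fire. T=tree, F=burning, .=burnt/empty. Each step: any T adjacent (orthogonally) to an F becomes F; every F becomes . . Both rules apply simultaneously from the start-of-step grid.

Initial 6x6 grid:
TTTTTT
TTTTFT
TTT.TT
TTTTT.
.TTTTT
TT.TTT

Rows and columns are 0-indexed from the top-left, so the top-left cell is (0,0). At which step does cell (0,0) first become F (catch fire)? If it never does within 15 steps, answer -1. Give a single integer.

Step 1: cell (0,0)='T' (+4 fires, +1 burnt)
Step 2: cell (0,0)='T' (+5 fires, +4 burnt)
Step 3: cell (0,0)='T' (+5 fires, +5 burnt)
Step 4: cell (0,0)='T' (+7 fires, +5 burnt)
Step 5: cell (0,0)='F' (+6 fires, +7 burnt)
  -> target ignites at step 5
Step 6: cell (0,0)='.' (+2 fires, +6 burnt)
Step 7: cell (0,0)='.' (+1 fires, +2 burnt)
Step 8: cell (0,0)='.' (+1 fires, +1 burnt)
Step 9: cell (0,0)='.' (+0 fires, +1 burnt)
  fire out at step 9

5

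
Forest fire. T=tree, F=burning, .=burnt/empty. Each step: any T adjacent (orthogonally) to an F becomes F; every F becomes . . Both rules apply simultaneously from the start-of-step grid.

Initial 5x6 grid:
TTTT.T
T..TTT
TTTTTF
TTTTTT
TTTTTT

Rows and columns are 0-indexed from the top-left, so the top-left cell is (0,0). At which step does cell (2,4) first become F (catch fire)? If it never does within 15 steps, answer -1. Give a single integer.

Step 1: cell (2,4)='F' (+3 fires, +1 burnt)
  -> target ignites at step 1
Step 2: cell (2,4)='.' (+5 fires, +3 burnt)
Step 3: cell (2,4)='.' (+4 fires, +5 burnt)
Step 4: cell (2,4)='.' (+4 fires, +4 burnt)
Step 5: cell (2,4)='.' (+4 fires, +4 burnt)
Step 6: cell (2,4)='.' (+4 fires, +4 burnt)
Step 7: cell (2,4)='.' (+2 fires, +4 burnt)
Step 8: cell (2,4)='.' (+0 fires, +2 burnt)
  fire out at step 8

1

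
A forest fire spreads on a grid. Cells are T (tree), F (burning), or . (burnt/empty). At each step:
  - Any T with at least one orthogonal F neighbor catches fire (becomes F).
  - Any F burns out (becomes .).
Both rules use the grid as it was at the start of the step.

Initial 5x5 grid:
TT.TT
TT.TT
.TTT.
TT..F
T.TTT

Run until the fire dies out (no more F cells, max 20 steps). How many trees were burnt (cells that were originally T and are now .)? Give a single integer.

Answer: 3

Derivation:
Step 1: +1 fires, +1 burnt (F count now 1)
Step 2: +1 fires, +1 burnt (F count now 1)
Step 3: +1 fires, +1 burnt (F count now 1)
Step 4: +0 fires, +1 burnt (F count now 0)
Fire out after step 4
Initially T: 17, now '.': 11
Total burnt (originally-T cells now '.'): 3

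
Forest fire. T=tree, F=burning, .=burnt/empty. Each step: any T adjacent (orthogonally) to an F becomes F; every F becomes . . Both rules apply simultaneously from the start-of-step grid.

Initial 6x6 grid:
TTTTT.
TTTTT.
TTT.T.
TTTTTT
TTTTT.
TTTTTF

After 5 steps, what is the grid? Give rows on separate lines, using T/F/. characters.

Step 1: 1 trees catch fire, 1 burn out
  TTTTT.
  TTTTT.
  TTT.T.
  TTTTTT
  TTTTT.
  TTTTF.
Step 2: 2 trees catch fire, 1 burn out
  TTTTT.
  TTTTT.
  TTT.T.
  TTTTTT
  TTTTF.
  TTTF..
Step 3: 3 trees catch fire, 2 burn out
  TTTTT.
  TTTTT.
  TTT.T.
  TTTTFT
  TTTF..
  TTF...
Step 4: 5 trees catch fire, 3 burn out
  TTTTT.
  TTTTT.
  TTT.F.
  TTTF.F
  TTF...
  TF....
Step 5: 4 trees catch fire, 5 burn out
  TTTTT.
  TTTTF.
  TTT...
  TTF...
  TF....
  F.....

TTTTT.
TTTTF.
TTT...
TTF...
TF....
F.....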